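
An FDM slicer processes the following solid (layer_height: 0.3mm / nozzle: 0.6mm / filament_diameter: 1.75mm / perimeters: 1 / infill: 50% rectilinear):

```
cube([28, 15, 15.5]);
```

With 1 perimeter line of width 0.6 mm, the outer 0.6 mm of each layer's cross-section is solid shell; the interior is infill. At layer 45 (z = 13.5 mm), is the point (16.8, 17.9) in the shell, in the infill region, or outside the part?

At z = 13.5 mm: the 28×15 cube contributes its full rectangle. Overall, the cross-section is a single solid region. The nearest boundary edge runs (28.00, 15.00)→(0.00, 15.00); distance from the point to it = 2.90 mm. The point is not inside any of the regions above, so it lies outside the cross-section (2.90 mm from the nearest boundary).

outside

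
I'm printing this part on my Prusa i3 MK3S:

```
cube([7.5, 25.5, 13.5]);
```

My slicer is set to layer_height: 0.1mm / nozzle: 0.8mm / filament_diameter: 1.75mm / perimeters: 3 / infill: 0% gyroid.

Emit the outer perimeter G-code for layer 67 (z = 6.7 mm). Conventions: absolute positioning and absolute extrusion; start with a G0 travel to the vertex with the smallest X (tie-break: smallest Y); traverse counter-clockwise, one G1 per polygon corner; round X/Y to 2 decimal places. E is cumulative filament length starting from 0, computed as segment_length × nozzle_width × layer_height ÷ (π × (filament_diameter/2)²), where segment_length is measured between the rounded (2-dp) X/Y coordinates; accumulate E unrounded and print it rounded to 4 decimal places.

G0 X0.00 Y0.00 Z6.70
G1 X7.50 Y0.00 E0.2495
G1 X7.50 Y25.50 E1.0976
G1 X0.00 Y25.50 E1.3470
G1 X0.00 Y0.00 E2.1952

At z = 6.7 mm: the cube is present — its section is the full 7.5×25.5 rectangle. The outline is a single polygon with 4 vertices. Extrusion per mm of travel: 0.8 × 0.1 / (π × 0.875²) = 0.033260. Accumulating E over each segment gives final E = 2.1952.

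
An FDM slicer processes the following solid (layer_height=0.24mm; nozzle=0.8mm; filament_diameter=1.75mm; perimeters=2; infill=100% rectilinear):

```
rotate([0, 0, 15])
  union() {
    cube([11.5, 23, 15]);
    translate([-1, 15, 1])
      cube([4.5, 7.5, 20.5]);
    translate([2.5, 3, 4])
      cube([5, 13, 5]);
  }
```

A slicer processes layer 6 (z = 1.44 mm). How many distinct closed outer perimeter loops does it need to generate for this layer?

1

At z = 1.44 mm: the cube (footprint 11.5×23) is included at this height; the cube at (-1, 15) (footprint 4.5×7.5) is included at this height; the cube at (2.5, 3) is absent (z outside [4, 9]); Combining (union): the regions partially overlap (shared area 26.25 mm²), so overlapping operands fuse into one piece — 1 connected region; (whole slice rotated 15° about Z — lengths, areas and connectivity unchanged). The result has 1 disconnected region.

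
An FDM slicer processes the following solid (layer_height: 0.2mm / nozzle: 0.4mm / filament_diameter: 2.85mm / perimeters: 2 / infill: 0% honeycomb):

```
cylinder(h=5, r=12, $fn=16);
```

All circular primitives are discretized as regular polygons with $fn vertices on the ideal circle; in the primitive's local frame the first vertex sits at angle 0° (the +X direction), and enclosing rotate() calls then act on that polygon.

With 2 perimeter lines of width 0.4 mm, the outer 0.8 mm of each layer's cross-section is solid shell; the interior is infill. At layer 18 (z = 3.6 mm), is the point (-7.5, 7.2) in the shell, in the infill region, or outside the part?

At z = 3.6 mm: the r=12 cylinder contributes a regular 16-gon of circumradius 12. Overall, the cross-section is a single solid region. The nearest boundary edge runs (-8.49, 8.49)→(-11.09, 4.59); distance from the point to it = 1.53 mm. The point is inside the cross-section and 1.53 mm from the nearest boundary — more than the 0.8 mm shell width (2 × 0.4), so it's in the infill interior.

infill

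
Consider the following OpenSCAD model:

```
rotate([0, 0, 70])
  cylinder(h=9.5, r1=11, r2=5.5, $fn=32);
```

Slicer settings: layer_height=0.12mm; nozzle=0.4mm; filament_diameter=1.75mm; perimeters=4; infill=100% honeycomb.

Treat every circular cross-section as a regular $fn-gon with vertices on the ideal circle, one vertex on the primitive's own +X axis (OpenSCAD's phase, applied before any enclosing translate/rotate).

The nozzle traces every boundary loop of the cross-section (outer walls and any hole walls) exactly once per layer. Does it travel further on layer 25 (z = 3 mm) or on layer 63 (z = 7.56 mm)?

layer 25 (z = 3 mm)

Layer 25 (z = 3): the cone: at t=0.316 of its height the radius interpolates to r₁+(r₂−r₁)t = 9.263, giving a regular 32-gon of that circumradius (perimeter = 2·32·9.263·sin(180°/32) = 58.11 mm); (whole slice rotated 70° about Z — lengths, areas and connectivity unchanged). So its perimeter = 58.11 mm. Layer 63 (z = 7.56): the cone: at t=0.796 of its height the radius interpolates to r₁+(r₂−r₁)t = 6.623, giving a regular 32-gon of that circumradius (perimeter = 2·32·6.623·sin(180°/32) = 41.55 mm); (rotated 70° about Z; rotation is an isometry so areas/perimeters/island counts are preserved). So its perimeter = 41.55 mm. Layer 25 is larger (58.11 vs 41.55 mm).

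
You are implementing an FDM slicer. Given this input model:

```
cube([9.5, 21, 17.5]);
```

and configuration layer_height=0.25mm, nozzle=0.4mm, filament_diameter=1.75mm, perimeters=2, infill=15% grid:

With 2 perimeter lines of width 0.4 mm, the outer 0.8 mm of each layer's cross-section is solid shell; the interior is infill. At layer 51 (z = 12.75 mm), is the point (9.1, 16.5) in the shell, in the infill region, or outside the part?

shell

At z = 12.75 mm: the 9.5×21 cube contributes its full rectangle. Overall, the cross-section is a single solid region. The nearest boundary edge runs (9.50, 0.00)→(9.50, 21.00); distance from the point to it = 0.40 mm. The point is inside the cross-section, 0.40 mm from the nearest boundary — within the 0.8 mm shell band (2 × 0.4).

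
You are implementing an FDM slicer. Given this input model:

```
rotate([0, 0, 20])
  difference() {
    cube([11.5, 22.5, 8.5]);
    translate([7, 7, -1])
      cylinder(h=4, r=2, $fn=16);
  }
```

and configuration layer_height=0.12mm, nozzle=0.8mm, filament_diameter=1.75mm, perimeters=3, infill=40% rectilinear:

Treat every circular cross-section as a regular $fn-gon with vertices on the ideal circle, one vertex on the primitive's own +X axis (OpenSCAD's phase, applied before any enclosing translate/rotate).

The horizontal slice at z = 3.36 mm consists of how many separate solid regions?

1

At z = 3.36 mm: the cube is present — its section is the full 11.5×22.5 rectangle; the cylinder at (7, 7) does not reach this height (z outside [-1, 3]); After the difference (first − rest): none of the subtracted shapes is present at this height, so the 11.5×22.5 cube is unchanged — 1 connected region; (whole slice rotated 20° about Z — lengths, areas and connectivity unchanged). The result has 1 disconnected region.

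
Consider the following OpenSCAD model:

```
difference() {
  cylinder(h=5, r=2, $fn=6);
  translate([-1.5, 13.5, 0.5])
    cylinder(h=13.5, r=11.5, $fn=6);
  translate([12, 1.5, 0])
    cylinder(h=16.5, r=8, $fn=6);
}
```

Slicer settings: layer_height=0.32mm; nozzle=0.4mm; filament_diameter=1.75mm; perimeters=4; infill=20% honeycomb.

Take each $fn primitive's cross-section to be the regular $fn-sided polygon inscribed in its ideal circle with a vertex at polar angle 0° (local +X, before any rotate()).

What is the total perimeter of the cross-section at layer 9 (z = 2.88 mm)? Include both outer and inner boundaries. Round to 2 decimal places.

12.00 mm

At z = 2.88 mm: the cylinder: section is a regular 6-gon, circumradius r=2 (perimeter = 2·6·2.000·sin(180°/6) = 12.00 mm); the r=11.5 cylinder at (-1.5, 13.5) gives a regular 6-gon of circumradius 11.5 (constant along its height) (perimeter = 2·6·11.500·sin(180°/6) = 69.00 mm); the r=8 cylinder at (12, 1.5) contributes a regular 6-gon of circumradius 8 (perimeter = 2·6·8.000·sin(180°/6) = 48.00 mm); Taking the first minus the rest: starting from the r=2 cylinder, the r=11.5 cylinder at (-1.5, 13.5) misses the remaining region (no effect); the r=8 cylinder at (12, 1.5) misses the remaining region (no effect) — boundary = 12.00 mm. Overall, the cross-section is a single solid region. Total boundary length (outer) = 12.00 mm.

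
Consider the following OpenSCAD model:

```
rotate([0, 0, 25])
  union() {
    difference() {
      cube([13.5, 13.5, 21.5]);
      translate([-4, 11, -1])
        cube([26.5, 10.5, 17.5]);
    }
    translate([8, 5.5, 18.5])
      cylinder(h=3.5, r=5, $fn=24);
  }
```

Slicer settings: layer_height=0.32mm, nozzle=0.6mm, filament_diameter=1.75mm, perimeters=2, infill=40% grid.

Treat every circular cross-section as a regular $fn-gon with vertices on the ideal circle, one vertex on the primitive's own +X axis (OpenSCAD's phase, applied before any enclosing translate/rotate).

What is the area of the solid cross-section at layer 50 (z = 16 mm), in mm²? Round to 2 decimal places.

148.50 mm²

At z = 16 mm: the cube (footprint 13.5×13.5) is included at this height (area 182.25 mm²); the 26.5×10.5 cube at (-4, 11) contributes its full rectangle (area 278.25 mm²); Subtracting the remaining from the first: starting from the 13.5×13.5 cube (182.25 mm²), the 26.5×10.5 cube at (-4, 11) partially overlaps it — only the 33.75 mm² overlap (of its 278.25 mm²) is removed, clipping the outline — area = 148.50 mm²; the cylinder at (8, 5.5) is not intersected at this z (z outside [18.5, 22]); Combining (union): only the result so far is present, so the union is just that shape — area = 148.50 mm²; (whole slice rotated 25° about Z — lengths, areas and connectivity unchanged). Overall, the cross-section is a single solid region. Net area = 148.50 mm².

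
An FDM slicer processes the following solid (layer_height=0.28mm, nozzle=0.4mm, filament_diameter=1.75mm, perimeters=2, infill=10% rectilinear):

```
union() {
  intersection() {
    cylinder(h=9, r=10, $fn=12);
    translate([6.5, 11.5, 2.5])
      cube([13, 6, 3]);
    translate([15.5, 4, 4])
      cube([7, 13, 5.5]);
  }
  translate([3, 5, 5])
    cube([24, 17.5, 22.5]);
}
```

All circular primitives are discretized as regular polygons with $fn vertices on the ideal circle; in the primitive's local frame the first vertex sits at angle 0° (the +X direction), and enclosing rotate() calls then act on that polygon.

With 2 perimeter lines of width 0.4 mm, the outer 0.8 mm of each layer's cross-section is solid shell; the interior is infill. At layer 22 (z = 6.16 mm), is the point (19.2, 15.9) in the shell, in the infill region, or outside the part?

infill

At z = 6.16 mm: the cylinder: section is a regular 12-gon, circumradius r=10; the cube at (6.5, 11.5) does not reach this height (z outside [2.5, 5.5]); the cube at (15.5, 4) (footprint 7×13) is included at this height; Keeping only the common overlap: at least one operand is absent at this height, so nothing remains; the 24×17.5 cube at (3, 5) contributes its full rectangle; Combining (union): only the 24×17.5 cube at (3, 5) is present, so the union is just that shape — 1 connected region. Overall, the cross-section is a single solid region. The nearest boundary edge runs (27.00, 22.50)→(3.00, 22.50); distance from the point to it = 6.60 mm. The point is inside the cross-section and 6.60 mm from the nearest boundary — more than the 0.8 mm shell width (2 × 0.4), so it's in the infill interior.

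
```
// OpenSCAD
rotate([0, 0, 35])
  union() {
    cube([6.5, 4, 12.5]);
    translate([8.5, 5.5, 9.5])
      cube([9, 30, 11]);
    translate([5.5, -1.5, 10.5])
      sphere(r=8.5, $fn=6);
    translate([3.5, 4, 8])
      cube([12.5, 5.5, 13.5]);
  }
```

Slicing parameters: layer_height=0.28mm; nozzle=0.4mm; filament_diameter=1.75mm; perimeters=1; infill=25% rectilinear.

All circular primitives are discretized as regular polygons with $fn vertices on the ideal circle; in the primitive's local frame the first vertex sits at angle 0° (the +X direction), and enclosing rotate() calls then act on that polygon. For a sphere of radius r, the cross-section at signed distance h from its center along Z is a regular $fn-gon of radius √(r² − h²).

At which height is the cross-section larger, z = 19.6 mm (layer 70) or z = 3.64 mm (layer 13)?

layer 70 (z = 19.6 mm)

Layer 70 (z = 19.6): the cube is not intersected at this z (z outside [0, 12.5]); the 9×30 cube at (8.5, 5.5) contributes its full rectangle (area 270.00 mm²); the sphere at (5.5, -1.5) does not reach this height (|z−center|=9.100 > r=8.5); the 12.5×5.5 cube at (3.5, 4) contributes its full rectangle (area 68.75 mm²); Combining (union): the regions partially overlap — summed areas 338.75 mm² minus the doubly-counted overlap 30.00 mm² gives 308.75 mm² — area = 308.75 mm²; (rotated 35° about Z; rotation is an isometry so areas/perimeters/island counts are preserved). So its area = 308.75 mm². Layer 13 (z = 3.64): the 6.5×4 cube contributes its full rectangle (area 26.00 mm²); the cube at (8.5, 5.5) is absent (z outside [9.5, 20.5]); the r=8.5 sphere at (5.5, -1.5) contributes a regular 6-gon of circumradius √(8.5²−6.86²) = 5.019 (area = (6/2)·5.019²·sin(360°/6) = 65.45 mm²); the cube at (3.5, 4) does not reach this height (z outside [8, 21.5]); Taking the union: the regions partially overlap — summed areas 91.45 mm² minus the doubly-counted overlap 12.33 mm² gives 79.12 mm² — area = 79.12 mm²; (whole slice rotated 35° about Z — lengths, areas and connectivity unchanged). So its area = 79.12 mm². Layer 70 is larger (308.75 vs 79.12 mm²).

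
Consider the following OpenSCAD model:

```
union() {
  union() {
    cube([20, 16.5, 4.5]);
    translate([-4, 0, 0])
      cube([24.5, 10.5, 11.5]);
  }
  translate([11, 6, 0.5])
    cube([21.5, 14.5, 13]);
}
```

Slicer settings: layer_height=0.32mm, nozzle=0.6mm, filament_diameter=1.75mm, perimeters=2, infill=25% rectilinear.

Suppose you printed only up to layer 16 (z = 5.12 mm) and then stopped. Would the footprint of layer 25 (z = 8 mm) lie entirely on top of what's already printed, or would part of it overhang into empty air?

Compare the two slices. At z = 5.12: the cube is not intersected at this z (z outside [0, 4.5]); the cube at (-4, 0) (footprint 24.5×10.5) is included at this height (area 257.25 mm²); Merging all regions: only the 24.5×10.5 cube at (-4, 0) is present, so the union is just that shape — area = 257.25 mm²; the 21.5×14.5 cube at (11, 6) contributes its full rectangle (area 311.75 mm²); Merging all regions: the regions partially overlap — summed areas 569.00 mm² minus the doubly-counted overlap 42.75 mm² gives 526.25 mm² — area = 526.25 mm². At z = 8: the cube is not intersected at this z (z outside [0, 4.5]); the 24.5×10.5 cube at (-4, 0) contributes its full rectangle (area 257.25 mm²); Taking the union: only the 24.5×10.5 cube at (-4, 0) is present, so the union is just that shape — area = 257.25 mm²; the cube at (11, 6) is present — its section is the full 21.5×14.5 rectangle (area 311.75 mm²); Taking the union: the regions partially overlap — summed areas 569.00 mm² minus the doubly-counted overlap 42.75 mm² gives 526.25 mm² — area = 526.25 mm². Checking containment: the cross-section at z = 8 is a subset of the cross-section at z = 5.12.

entirely on top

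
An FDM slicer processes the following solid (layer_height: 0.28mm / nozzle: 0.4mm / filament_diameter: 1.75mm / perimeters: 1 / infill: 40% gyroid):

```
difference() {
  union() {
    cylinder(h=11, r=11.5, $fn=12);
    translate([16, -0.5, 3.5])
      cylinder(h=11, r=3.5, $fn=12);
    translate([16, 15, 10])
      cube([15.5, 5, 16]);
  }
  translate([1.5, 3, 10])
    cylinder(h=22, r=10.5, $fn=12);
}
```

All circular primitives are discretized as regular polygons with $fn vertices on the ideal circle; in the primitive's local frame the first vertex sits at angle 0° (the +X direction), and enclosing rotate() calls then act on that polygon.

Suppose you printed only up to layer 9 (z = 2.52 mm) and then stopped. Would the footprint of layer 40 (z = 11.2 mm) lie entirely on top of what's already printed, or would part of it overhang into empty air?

Compare the two slices. At z = 2.52: the r=11.5 cylinder contributes a regular 12-gon of circumradius 11.5 (area = (12/2)·11.500²·sin(360°/12) = 396.75 mm²); the cylinder at (16, -0.5) is not intersected at this z (z outside [3.5, 14.5]); the cube at (16, 15) is not intersected at this z (z outside [10, 26]); Merging all regions: only the r=11.5 cylinder is present, so the union is just that shape — area = 396.75 mm²; the cylinder at (1.5, 3) is not intersected at this z (z outside [10, 32]); Taking the first minus the rest: none of the subtracted shapes is present at this height, so the result so far is unchanged — area = 396.75 mm². At z = 11.2: the cylinder is absent (z outside [0, 11]); the r=3.5 cylinder at (16, -0.5) contributes a regular 12-gon of circumradius 3.5 (area = (12/2)·3.500²·sin(360°/12) = 36.75 mm²); the 15.5×5 cube at (16, 15) contributes its full rectangle (area 77.50 mm²); Combining (union): the 2 present regions are separate (no shared area or edge), so areas and boundary lengths simply add and each stays a separate island — area = 114.25 mm²; the r=10.5 cylinder at (1.5, 3) contributes a regular 12-gon of circumradius 10.5 (area = (12/2)·10.500²·sin(360°/12) = 330.75 mm²); After the difference (first − rest): starting from that combined region (114.25 mm²), the r=10.5 cylinder at (1.5, 3) misses the remaining region (no effect) — area = 114.25 mm². Checking containment: at z = 11.2 the cross-section extends beyond the z = 2.52 cross-section by about 114.25 mm².

part overhangs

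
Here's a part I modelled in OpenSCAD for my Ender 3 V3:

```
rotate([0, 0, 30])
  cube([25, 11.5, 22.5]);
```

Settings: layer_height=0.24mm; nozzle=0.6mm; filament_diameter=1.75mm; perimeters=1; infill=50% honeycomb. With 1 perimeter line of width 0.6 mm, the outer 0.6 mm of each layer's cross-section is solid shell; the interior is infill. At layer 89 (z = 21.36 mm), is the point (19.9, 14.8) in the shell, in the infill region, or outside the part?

At z = 21.36 mm: the cube (footprint 25×11.5) is included at this height; (rotated 30° about Z; rotation is an isometry so areas/perimeters/island counts are preserved). Overall, the cross-section is a single solid region. Undo the 30° rotation: the query point maps to (24.634, 2.867) in the un-rotated model frame. The nearest boundary edge runs (25.00, 0.00)→(25.00, 11.50); distance from the point to it = 0.37 mm. The point is inside the cross-section, 0.37 mm from the nearest boundary — within the 0.6 mm shell band (1 × 0.6).

shell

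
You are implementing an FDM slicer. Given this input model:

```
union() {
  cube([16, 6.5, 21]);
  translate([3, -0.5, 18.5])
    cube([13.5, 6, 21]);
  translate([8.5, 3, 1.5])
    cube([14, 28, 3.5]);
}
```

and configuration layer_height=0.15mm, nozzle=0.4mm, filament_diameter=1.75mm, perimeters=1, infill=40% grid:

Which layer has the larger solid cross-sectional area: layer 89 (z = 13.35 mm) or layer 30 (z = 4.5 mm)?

layer 30 (z = 4.5 mm)

Layer 89 (z = 13.35): the cube is present — its section is the full 16×6.5 rectangle (area 104.00 mm²); the cube at (3, -0.5) does not reach this height (z outside [18.5, 39.5]); the cube at (8.5, 3) is absent (z outside [1.5, 5]); Combining (union): only the 16×6.5 cube is present, so the union is just that shape — area = 104.00 mm². So its area = 104.00 mm². Layer 30 (z = 4.5): the cube is present — its section is the full 16×6.5 rectangle (area 104.00 mm²); the cube at (3, -0.5) does not reach this height (z outside [18.5, 39.5]); the cube at (8.5, 3) (footprint 14×28) is included at this height (area 392.00 mm²); Taking the union: the regions partially overlap — summed areas 496.00 mm² minus the doubly-counted overlap 26.25 mm² gives 469.75 mm² — area = 469.75 mm². So its area = 469.75 mm². Layer 30 is larger (469.75 vs 104.00 mm²).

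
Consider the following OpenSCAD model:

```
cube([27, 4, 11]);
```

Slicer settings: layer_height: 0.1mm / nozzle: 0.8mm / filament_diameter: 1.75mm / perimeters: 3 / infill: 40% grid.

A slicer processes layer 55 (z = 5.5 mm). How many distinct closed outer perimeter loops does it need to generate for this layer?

1

At z = 5.5 mm: the cube is present — its section is the full 27×4 rectangle. The result has 1 disconnected region.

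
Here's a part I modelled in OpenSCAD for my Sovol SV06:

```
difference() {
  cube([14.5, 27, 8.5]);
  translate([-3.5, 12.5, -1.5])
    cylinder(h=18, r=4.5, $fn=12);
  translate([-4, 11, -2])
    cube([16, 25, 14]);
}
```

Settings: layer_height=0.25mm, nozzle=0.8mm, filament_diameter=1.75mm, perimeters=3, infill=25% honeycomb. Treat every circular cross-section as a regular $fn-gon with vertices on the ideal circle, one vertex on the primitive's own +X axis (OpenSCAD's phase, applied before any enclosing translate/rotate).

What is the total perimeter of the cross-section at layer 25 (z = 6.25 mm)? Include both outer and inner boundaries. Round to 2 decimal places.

At z = 6.25 mm: the cube is present — its section is the full 14.5×27 rectangle (perimeter 83.00 mm); the r=4.5 cylinder at (-3.5, 12.5) contributes a regular 12-gon of circumradius 4.5 (perimeter = 2·12·4.500·sin(180°/12) = 27.95 mm); the 16×25 cube at (-4, 11) contributes its full rectangle (perimeter 82.00 mm); After the difference (first − rest): starting from the 14.5×27 cube, the r=4.5 cylinder at (-3.5, 12.5) partially overlaps it — only the 3.30 mm² overlap (of its 60.75 mm²) is removed, clipping the outline; the 16×25 cube at (-4, 11) partially overlaps it — only the 189.15 mm² overlap (of its 400.00 mm²) is removed, clipping the outline — boundary = 82.59 mm. Overall, the cross-section is a single solid region. Total boundary length (outer) = 82.59 mm.

82.59 mm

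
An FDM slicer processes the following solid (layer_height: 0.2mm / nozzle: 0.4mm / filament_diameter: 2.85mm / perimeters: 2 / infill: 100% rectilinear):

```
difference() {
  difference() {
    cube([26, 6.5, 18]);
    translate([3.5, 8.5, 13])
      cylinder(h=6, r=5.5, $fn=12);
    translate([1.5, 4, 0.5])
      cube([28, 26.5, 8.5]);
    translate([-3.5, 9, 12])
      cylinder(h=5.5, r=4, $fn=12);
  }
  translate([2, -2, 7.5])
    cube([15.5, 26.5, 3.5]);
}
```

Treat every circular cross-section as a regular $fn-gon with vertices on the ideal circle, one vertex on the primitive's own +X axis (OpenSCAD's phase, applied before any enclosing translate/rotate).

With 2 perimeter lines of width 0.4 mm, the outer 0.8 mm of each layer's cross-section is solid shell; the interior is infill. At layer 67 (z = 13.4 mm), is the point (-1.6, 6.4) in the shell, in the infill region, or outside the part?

At z = 13.4 mm: the cube (footprint 26×6.5) is included at this height; the r=5.5 cylinder at (3.5, 8.5) contributes a regular 12-gon of circumradius 5.5; the cube at (1.5, 4) is absent (z outside [0.5, 9]); the r=4 cylinder at (-3.5, 9) gives a regular 12-gon of circumradius 4 (constant along its height); Subtracting the remaining from the first: starting from the 26×6.5 cube, the r=5.5 cylinder at (3.5, 8.5) partially overlaps it — only the 22.63 mm² overlap (of its 90.75 mm²) is removed, clipping the outline; the r=4 cylinder at (-3.5, 9) misses the remaining region (no effect) — 1 connected region; the cube at (2, -2) does not reach this height (z outside [7.5, 11]); Subtracting the remaining from the first: none of the subtracted shapes is present at this height, so that combined region is unchanged — 1 connected region. Overall, the cross-section is a single solid region. The nearest boundary edge runs (0.00, 0.00)→(0.00, 4.49); distance from the point to it = 2.49 mm. The point is not inside any of the regions above, so it lies outside the cross-section (2.49 mm from the nearest boundary).

outside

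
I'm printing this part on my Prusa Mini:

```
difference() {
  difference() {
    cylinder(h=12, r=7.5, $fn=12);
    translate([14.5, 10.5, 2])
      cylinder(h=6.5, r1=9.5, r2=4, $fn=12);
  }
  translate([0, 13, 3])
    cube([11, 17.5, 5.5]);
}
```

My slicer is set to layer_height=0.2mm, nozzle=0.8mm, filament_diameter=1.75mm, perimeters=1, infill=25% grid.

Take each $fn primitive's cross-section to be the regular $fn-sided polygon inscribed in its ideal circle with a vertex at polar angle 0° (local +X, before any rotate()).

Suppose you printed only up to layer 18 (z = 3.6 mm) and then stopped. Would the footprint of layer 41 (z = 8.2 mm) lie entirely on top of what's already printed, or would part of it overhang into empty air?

Compare the two slices. At z = 3.6: the r=7.5 cylinder gives a regular 12-gon of circumradius 7.5 (constant along its height) (area = (12/2)·7.500²·sin(360°/12) = 168.75 mm²); the cone at (14.5, 10.5): at t=0.246 of its height the radius interpolates to r₁+(r₂−r₁)t = 8.146, giving a regular 12-gon of that circumradius (area = (12/2)·8.146²·sin(360°/12) = 199.08 mm²); Taking the first minus the rest: starting from the r=7.5 cylinder (168.75 mm²), the cone at (14.5, 10.5) misses the remaining region (no effect) — area = 168.75 mm²; the 11×17.5 cube at (0, 13) contributes its full rectangle (area 192.50 mm²); Subtracting the remaining from the first: starting from that combined region (168.75 mm²), the 11×17.5 cube at (0, 13) misses the remaining region (no effect) — area = 168.75 mm². At z = 8.2: the cylinder: section is a regular 12-gon, circumradius r=7.5 (area = (12/2)·7.500²·sin(360°/12) = 168.75 mm²); the cone at (14.5, 10.5) (r1=9.5→r2=4) has section circumradius 4.254 here — a regular 12-gon (area = (12/2)·4.254²·sin(360°/12) = 54.29 mm²); Subtracting the remaining from the first: starting from the r=7.5 cylinder (168.75 mm²), the cone at (14.5, 10.5) misses the remaining region (no effect) — area = 168.75 mm²; the cube at (0, 13) is present — its section is the full 11×17.5 rectangle (area 192.50 mm²); Subtracting the remaining from the first: starting from that combined region (168.75 mm²), the 11×17.5 cube at (0, 13) misses the remaining region (no effect) — area = 168.75 mm². Checking containment: the cross-section at z = 8.2 is a subset of the cross-section at z = 3.6.

entirely on top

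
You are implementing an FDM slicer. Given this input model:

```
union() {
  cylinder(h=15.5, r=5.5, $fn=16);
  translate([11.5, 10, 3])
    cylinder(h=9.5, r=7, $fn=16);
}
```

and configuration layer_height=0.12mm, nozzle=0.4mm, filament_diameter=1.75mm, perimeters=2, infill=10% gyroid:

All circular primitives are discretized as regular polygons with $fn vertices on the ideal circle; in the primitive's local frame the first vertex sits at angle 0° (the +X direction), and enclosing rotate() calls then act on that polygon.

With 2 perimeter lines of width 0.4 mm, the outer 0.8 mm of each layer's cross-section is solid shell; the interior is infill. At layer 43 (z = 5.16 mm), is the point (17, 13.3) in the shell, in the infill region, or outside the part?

shell

At z = 5.16 mm: the cylinder: section is a regular 16-gon, circumradius r=5.5; the cylinder at (11.5, 10): section is a regular 16-gon, circumradius r=7; Merging all regions: the 2 present regions are separate (no shared area or edge), so areas and boundary lengths simply add and each stays a separate island — 2 connected regions. Overall, the cross-section has 2 separate islands. The nearest boundary edge runs (16.45, 14.95)→(17.97, 12.68); distance from the point to it = 0.46 mm. (Shell/infill is judged within the island containing the point — the largest one.) The point is inside the cross-section, 0.46 mm from the nearest boundary — within the 0.8 mm shell band (2 × 0.4).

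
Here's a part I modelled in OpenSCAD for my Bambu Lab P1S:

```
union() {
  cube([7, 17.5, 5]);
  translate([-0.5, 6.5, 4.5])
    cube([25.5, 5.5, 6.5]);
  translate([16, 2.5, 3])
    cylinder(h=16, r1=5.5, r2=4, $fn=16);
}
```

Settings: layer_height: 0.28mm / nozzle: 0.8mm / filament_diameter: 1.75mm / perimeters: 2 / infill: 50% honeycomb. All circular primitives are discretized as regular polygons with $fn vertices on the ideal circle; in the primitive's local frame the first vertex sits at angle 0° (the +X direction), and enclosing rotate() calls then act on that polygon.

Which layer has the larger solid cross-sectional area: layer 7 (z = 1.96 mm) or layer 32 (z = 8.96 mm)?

Layer 7 (z = 1.96): the 7×17.5 cube contributes its full rectangle (area 122.50 mm²); the cube at (-0.5, 6.5) is absent (z outside [4.5, 11]); the cone at (16, 2.5) is not intersected at this z (z outside [3, 19]); Taking the union: only the 7×17.5 cube is present, so the union is just that shape — area = 122.50 mm². So its area = 122.50 mm². Layer 32 (z = 8.96): the cube is absent (z outside [0, 5]); the cube at (-0.5, 6.5) (footprint 25.5×5.5) is included at this height (area 140.25 mm²); the cone at (16, 2.5) contributes a regular 16-gon of circumradius 4.941 (interpolated between r1=5.5 and r2=4 at t=0.373) (area = (16/2)·4.941²·sin(360°/16) = 74.75 mm²); Taking the union: the regions partially overlap — summed areas 215.00 mm² minus the doubly-counted overlap 3.33 mm² gives 211.67 mm² — area = 211.67 mm². So its area = 211.67 mm². Layer 32 is larger (211.67 vs 122.50 mm²).

layer 32 (z = 8.96 mm)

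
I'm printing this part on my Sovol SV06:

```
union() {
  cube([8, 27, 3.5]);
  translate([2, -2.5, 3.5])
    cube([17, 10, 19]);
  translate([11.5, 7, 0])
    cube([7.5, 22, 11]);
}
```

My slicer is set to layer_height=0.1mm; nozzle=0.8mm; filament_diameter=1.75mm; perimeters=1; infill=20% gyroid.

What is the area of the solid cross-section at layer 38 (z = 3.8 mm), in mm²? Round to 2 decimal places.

At z = 3.8 mm: the cube is absent (z outside [0, 3.5]); the 17×10 cube at (2, -2.5) contributes its full rectangle (area 170.00 mm²); the cube at (11.5, 7) (footprint 7.5×22) is included at this height (area 165.00 mm²); Merging all regions: the regions partially overlap — summed areas 335.00 mm² minus the doubly-counted overlap 3.75 mm² gives 331.25 mm² — area = 331.25 mm². Overall, the cross-section is a single solid region. Net area = 331.25 mm².

331.25 mm²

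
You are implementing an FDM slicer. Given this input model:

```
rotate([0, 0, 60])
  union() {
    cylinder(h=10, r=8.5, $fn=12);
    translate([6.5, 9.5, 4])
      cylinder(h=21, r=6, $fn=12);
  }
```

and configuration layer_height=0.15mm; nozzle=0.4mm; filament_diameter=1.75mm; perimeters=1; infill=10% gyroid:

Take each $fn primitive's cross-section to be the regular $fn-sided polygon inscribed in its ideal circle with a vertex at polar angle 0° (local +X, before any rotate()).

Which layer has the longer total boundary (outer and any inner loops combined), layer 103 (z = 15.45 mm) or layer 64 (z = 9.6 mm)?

Layer 103 (z = 15.45): the cylinder is absent (z outside [0, 10]); the r=6 cylinder at (6.5, 9.5) gives a regular 12-gon of circumradius 6 (constant along its height) (perimeter = 2·12·6.000·sin(180°/12) = 37.27 mm); Taking the union: only the r=6 cylinder at (6.5, 9.5) is present, so the union is just that shape — boundary = 37.27 mm; (whole slice rotated 60° about Z — lengths, areas and connectivity unchanged). So its perimeter = 37.27 mm. Layer 64 (z = 9.6): the r=8.5 cylinder gives a regular 12-gon of circumradius 8.5 (constant along its height) (perimeter = 2·12·8.500·sin(180°/12) = 52.80 mm); the cylinder at (6.5, 9.5): section is a regular 12-gon, circumradius r=6 (perimeter = 2·12·6.000·sin(180°/12) = 37.27 mm); Combining (union): the regions partially overlap (shared area 14.66 mm²), so the edge portions inside another operand are dropped and the merged outline is re-measured after clipping — boundary = 72.55 mm; (whole slice rotated 60° about Z — lengths, areas and connectivity unchanged). So its perimeter = 72.55 mm. Layer 64 is larger (72.55 vs 37.27 mm).

layer 64 (z = 9.6 mm)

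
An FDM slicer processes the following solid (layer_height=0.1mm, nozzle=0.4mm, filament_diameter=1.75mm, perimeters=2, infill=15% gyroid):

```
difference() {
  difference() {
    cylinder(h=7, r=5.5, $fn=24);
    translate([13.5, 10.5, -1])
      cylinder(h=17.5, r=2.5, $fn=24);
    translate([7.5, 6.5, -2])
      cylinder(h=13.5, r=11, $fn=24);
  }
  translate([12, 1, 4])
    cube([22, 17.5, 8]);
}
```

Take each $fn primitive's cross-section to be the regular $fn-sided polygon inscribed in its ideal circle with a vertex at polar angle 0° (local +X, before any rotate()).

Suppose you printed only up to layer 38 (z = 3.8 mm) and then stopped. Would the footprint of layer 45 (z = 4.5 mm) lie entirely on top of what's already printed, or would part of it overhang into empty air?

Compare the two slices. At z = 3.8: the r=5.5 cylinder contributes a regular 24-gon of circumradius 5.5 (area = (24/2)·5.500²·sin(360°/24) = 93.95 mm²); the cylinder at (13.5, 10.5): section is a regular 24-gon, circumradius r=2.5 (area = (24/2)·2.500²·sin(360°/24) = 19.41 mm²); the r=11 cylinder at (7.5, 6.5) gives a regular 24-gon of circumradius 11 (constant along its height) (area = (24/2)·11.000²·sin(360°/24) = 375.81 mm²); Taking the first minus the rest: starting from the r=5.5 cylinder (93.95 mm²), the r=2.5 cylinder at (13.5, 10.5) misses the remaining region (no effect); the r=11 cylinder at (7.5, 6.5) partially overlaps it — only the 52.87 mm² overlap (of its 375.81 mm²) is removed, clipping the outline — area = 41.09 mm²; the cube at (12, 1) is not intersected at this z (z outside [4, 12]); Taking the first minus the rest: none of the subtracted shapes is present at this height, so that combined region is unchanged — area = 41.09 mm². At z = 4.5: the r=5.5 cylinder gives a regular 24-gon of circumradius 5.5 (constant along its height) (area = (24/2)·5.500²·sin(360°/24) = 93.95 mm²); the cylinder at (13.5, 10.5): section is a regular 24-gon, circumradius r=2.5 (area = (24/2)·2.500²·sin(360°/24) = 19.41 mm²); the cylinder at (7.5, 6.5): section is a regular 24-gon, circumradius r=11 (area = (24/2)·11.000²·sin(360°/24) = 375.81 mm²); After the difference (first − rest): starting from the r=5.5 cylinder (93.95 mm²), the r=2.5 cylinder at (13.5, 10.5) misses the remaining region (no effect); the r=11 cylinder at (7.5, 6.5) partially overlaps it — only the 52.87 mm² overlap (of its 375.81 mm²) is removed, clipping the outline — area = 41.09 mm²; the 22×17.5 cube at (12, 1) contributes its full rectangle (area 385.00 mm²); Subtracting the remaining from the first: starting from that combined region (41.09 mm²), the 22×17.5 cube at (12, 1) misses the remaining region (no effect) — area = 41.09 mm². Checking containment: the cross-section at z = 4.5 is a subset of the cross-section at z = 3.8.

entirely on top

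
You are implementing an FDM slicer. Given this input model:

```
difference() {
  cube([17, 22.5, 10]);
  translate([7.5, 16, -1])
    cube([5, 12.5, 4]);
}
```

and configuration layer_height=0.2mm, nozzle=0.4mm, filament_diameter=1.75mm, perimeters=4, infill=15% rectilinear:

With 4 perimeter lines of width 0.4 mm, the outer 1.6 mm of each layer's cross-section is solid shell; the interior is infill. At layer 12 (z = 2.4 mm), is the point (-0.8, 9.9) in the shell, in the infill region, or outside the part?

At z = 2.4 mm: the cube is present — its section is the full 17×22.5 rectangle; the cube at (7.5, 16) is present — its section is the full 5×12.5 rectangle; Subtracting the remaining from the first: starting from the 17×22.5 cube, the 5×12.5 cube at (7.5, 16) partially overlaps it — only the 32.50 mm² overlap (of its 62.50 mm²) is removed, clipping the outline — 1 connected region. Overall, the cross-section is a single solid region. The nearest boundary edge runs (0.00, 0.00)→(0.00, 22.50); distance from the point to it = 0.80 mm. The point is not inside any of the regions above, so it lies outside the cross-section (0.80 mm from the nearest boundary).

outside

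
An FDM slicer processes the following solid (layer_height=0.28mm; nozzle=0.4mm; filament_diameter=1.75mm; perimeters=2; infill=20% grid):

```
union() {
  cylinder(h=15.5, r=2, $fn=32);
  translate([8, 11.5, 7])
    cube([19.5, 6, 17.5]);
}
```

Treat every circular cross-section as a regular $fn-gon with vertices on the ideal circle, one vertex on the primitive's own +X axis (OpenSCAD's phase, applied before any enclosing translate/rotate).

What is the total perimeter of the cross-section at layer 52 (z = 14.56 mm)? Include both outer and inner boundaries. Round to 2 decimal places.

At z = 14.56 mm: the r=2 cylinder gives a regular 32-gon of circumradius 2 (constant along its height) (perimeter = 2·32·2.000·sin(180°/32) = 12.55 mm); the cube at (8, 11.5) (footprint 19.5×6) is included at this height (perimeter 51.00 mm); Taking the union: the 2 present regions are separate (no shared area or edge), so areas and boundary lengths simply add and each stays a separate island — boundary = 63.55 mm. Overall, the cross-section has 2 separate islands. Total boundary length (outer) = 63.55 mm.

63.55 mm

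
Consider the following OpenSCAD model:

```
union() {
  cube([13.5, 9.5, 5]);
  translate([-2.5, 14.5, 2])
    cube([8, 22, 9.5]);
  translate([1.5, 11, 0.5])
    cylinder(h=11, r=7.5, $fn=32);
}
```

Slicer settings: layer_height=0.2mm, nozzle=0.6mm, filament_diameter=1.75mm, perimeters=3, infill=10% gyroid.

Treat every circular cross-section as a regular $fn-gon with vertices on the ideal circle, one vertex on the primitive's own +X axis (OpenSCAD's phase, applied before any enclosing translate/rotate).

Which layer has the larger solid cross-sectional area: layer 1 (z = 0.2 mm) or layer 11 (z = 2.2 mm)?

Layer 1 (z = 0.2): the cube is present — its section is the full 13.5×9.5 rectangle (area 128.25 mm²); the cube at (-2.5, 14.5) is not intersected at this z (z outside [2, 11.5]); the cylinder at (1.5, 11) does not reach this height (z outside [0.5, 11.5]); Taking the union: only the 13.5×9.5 cube is present, so the union is just that shape — area = 128.25 mm². So its area = 128.25 mm². Layer 11 (z = 2.2): the cube (footprint 13.5×9.5) is included at this height (area 128.25 mm²); the cube at (-2.5, 14.5) is present — its section is the full 8×22 rectangle (area 176.00 mm²); the r=7.5 cylinder at (1.5, 11) gives a regular 32-gon of circumradius 7.5 (constant along its height) (area = (32/2)·7.500²·sin(360°/32) = 175.58 mm²); Taking the union: the regions partially overlap — summed areas 479.83 mm² minus the doubly-counted overlap 70.46 mm² gives 409.38 mm² — area = 409.38 mm². So its area = 409.38 mm². Layer 11 is larger (409.38 vs 128.25 mm²).

layer 11 (z = 2.2 mm)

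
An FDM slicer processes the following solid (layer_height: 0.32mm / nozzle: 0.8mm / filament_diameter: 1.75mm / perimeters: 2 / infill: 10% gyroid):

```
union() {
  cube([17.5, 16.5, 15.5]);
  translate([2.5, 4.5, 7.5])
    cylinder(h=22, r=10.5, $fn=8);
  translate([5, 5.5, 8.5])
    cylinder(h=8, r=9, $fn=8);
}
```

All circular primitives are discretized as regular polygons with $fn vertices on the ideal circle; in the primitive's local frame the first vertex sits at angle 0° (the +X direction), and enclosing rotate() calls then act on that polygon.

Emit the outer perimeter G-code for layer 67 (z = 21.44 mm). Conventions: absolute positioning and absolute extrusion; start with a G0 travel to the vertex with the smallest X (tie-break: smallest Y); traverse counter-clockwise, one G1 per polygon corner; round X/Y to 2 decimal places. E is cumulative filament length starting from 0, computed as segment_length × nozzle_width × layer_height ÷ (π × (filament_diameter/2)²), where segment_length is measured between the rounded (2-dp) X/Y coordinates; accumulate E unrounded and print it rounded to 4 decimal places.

G0 X-8.00 Y4.50 Z21.44
G1 X-4.92 Y-2.92 E0.8551
G1 X2.50 Y-6.00 E1.7101
G1 X9.92 Y-2.92 E2.5652
G1 X13.00 Y4.50 E3.4203
G1 X9.92 Y11.92 E4.2753
G1 X2.50 Y15.00 E5.1304
G1 X-4.92 Y11.92 E5.9854
G1 X-8.00 Y4.50 E6.8405

At z = 21.44 mm: the cube is not intersected at this z (z outside [0, 15.5]); the r=10.5 cylinder at (2.5, 4.5) contributes a regular 8-gon of circumradius 10.5; the cylinder at (5, 5.5) is absent (z outside [8.5, 16.5]); Merging all regions: only the r=10.5 cylinder at (2.5, 4.5) is present, so the union is just that shape — 1 connected region. The outline is a single polygon with 8 vertices. Extrusion per mm of travel: 0.8 × 0.32 / (π × 0.875²) = 0.106432. Accumulating E over each segment gives final E = 6.8405.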